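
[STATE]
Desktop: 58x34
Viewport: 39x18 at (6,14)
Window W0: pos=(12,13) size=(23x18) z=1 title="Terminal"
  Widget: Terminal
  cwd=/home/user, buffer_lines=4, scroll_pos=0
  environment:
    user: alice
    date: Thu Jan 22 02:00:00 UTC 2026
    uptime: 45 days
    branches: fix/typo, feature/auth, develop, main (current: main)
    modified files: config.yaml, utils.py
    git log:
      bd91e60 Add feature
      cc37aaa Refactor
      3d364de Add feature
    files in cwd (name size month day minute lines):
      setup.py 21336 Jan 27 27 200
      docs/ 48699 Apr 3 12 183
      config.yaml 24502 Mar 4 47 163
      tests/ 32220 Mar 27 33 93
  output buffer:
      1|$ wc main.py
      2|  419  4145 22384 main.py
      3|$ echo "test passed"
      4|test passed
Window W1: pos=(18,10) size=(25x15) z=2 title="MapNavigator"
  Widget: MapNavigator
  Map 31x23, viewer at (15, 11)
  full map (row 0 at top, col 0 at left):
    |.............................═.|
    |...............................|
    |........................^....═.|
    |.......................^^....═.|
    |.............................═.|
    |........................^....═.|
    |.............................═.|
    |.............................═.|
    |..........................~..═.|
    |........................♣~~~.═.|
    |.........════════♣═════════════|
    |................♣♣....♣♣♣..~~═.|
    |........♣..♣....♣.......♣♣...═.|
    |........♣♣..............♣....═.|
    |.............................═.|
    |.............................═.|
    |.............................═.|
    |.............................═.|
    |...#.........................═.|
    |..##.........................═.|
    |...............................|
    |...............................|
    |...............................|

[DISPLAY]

      ┃ Term┃.......................┃  
      ┠─────┃......................~┃  
      ┃$ wc ┃....................♣~~┃  
      ┃  419┃.....════════♣═════════┃  
      ┃$ ech┃...........@♣♣....♣♣♣..┃  
      ┃test ┃....♣..♣....♣.......♣♣.┃  
      ┃$ █  ┃....♣♣..............♣..┃  
      ┃     ┃.......................┃  
      ┃     ┃.......................┃  
      ┃     ┃.......................┃  
      ┃     ┗━━━━━━━━━━━━━━━━━━━━━━━┛  
      ┃                     ┃          
      ┃                     ┃          
      ┃                     ┃          
      ┃                     ┃          
      ┃                     ┃          
      ┗━━━━━━━━━━━━━━━━━━━━━┛          
                                       


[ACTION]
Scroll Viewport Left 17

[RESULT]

            ┃ Term┃....................
            ┠─────┃....................
            ┃$ wc ┃....................
            ┃  419┃.....════════♣══════
            ┃$ ech┃...........@♣♣....♣♣
            ┃test ┃....♣..♣....♣.......
            ┃$ █  ┃....♣♣..............
            ┃     ┃....................
            ┃     ┃....................
            ┃     ┃....................
            ┃     ┗━━━━━━━━━━━━━━━━━━━━
            ┃                     ┃    
            ┃                     ┃    
            ┃                     ┃    
            ┃                     ┃    
            ┃                     ┃    
            ┗━━━━━━━━━━━━━━━━━━━━━┛    
                                       


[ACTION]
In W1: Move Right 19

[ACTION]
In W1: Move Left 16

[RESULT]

            ┃ Term┃....................
            ┠─────┃....................
            ┃$ wc ┃....................
            ┃  419┃......════════♣═════
            ┃$ ech┃...........@.♣♣....♣
            ┃test ┃.....♣..♣....♣......
            ┃$ █  ┃.....♣♣.............
            ┃     ┃....................
            ┃     ┃....................
            ┃     ┃....................
            ┃     ┗━━━━━━━━━━━━━━━━━━━━
            ┃                     ┃    
            ┃                     ┃    
            ┃                     ┃    
            ┃                     ┃    
            ┃                     ┃    
            ┗━━━━━━━━━━━━━━━━━━━━━┛    
                                       


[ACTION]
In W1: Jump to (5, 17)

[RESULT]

            ┃ Term┃      ........♣♣....
            ┠─────┃      ..............
            ┃$ wc ┃      ..............
            ┃  419┃      ..............
            ┃$ ech┃      .....@........
            ┃test ┃      ...#..........
            ┃$ █  ┃      ..##..........
            ┃     ┃      ..............
            ┃     ┃      ..............
            ┃     ┃      ..............
            ┃     ┗━━━━━━━━━━━━━━━━━━━━
            ┃                     ┃    
            ┃                     ┃    
            ┃                     ┃    
            ┃                     ┃    
            ┃                     ┃    
            ┗━━━━━━━━━━━━━━━━━━━━━┛    
                                       


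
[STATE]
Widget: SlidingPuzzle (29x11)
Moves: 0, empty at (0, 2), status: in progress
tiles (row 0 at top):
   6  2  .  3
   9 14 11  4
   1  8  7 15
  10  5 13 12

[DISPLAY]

┌────┬────┬────┬────┐        
│  6 │  2 │    │  3 │        
├────┼────┼────┼────┤        
│  9 │ 14 │ 11 │  4 │        
├────┼────┼────┼────┤        
│  1 │  8 │  7 │ 15 │        
├────┼────┼────┼────┤        
│ 10 │  5 │ 13 │ 12 │        
└────┴────┴────┴────┘        
Moves: 0                     
                             


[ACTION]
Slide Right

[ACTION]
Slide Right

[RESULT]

┌────┬────┬────┬────┐        
│    │  6 │  2 │  3 │        
├────┼────┼────┼────┤        
│  9 │ 14 │ 11 │  4 │        
├────┼────┼────┼────┤        
│  1 │  8 │  7 │ 15 │        
├────┼────┼────┼────┤        
│ 10 │  5 │ 13 │ 12 │        
└────┴────┴────┴────┘        
Moves: 2                     
                             


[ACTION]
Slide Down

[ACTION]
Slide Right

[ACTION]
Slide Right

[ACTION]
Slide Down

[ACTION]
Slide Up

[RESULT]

┌────┬────┬────┬────┐        
│  9 │  6 │  2 │  3 │        
├────┼────┼────┼────┤        
│    │ 14 │ 11 │  4 │        
├────┼────┼────┼────┤        
│  1 │  8 │  7 │ 15 │        
├────┼────┼────┼────┤        
│ 10 │  5 │ 13 │ 12 │        
└────┴────┴────┴────┘        
Moves: 3                     
                             


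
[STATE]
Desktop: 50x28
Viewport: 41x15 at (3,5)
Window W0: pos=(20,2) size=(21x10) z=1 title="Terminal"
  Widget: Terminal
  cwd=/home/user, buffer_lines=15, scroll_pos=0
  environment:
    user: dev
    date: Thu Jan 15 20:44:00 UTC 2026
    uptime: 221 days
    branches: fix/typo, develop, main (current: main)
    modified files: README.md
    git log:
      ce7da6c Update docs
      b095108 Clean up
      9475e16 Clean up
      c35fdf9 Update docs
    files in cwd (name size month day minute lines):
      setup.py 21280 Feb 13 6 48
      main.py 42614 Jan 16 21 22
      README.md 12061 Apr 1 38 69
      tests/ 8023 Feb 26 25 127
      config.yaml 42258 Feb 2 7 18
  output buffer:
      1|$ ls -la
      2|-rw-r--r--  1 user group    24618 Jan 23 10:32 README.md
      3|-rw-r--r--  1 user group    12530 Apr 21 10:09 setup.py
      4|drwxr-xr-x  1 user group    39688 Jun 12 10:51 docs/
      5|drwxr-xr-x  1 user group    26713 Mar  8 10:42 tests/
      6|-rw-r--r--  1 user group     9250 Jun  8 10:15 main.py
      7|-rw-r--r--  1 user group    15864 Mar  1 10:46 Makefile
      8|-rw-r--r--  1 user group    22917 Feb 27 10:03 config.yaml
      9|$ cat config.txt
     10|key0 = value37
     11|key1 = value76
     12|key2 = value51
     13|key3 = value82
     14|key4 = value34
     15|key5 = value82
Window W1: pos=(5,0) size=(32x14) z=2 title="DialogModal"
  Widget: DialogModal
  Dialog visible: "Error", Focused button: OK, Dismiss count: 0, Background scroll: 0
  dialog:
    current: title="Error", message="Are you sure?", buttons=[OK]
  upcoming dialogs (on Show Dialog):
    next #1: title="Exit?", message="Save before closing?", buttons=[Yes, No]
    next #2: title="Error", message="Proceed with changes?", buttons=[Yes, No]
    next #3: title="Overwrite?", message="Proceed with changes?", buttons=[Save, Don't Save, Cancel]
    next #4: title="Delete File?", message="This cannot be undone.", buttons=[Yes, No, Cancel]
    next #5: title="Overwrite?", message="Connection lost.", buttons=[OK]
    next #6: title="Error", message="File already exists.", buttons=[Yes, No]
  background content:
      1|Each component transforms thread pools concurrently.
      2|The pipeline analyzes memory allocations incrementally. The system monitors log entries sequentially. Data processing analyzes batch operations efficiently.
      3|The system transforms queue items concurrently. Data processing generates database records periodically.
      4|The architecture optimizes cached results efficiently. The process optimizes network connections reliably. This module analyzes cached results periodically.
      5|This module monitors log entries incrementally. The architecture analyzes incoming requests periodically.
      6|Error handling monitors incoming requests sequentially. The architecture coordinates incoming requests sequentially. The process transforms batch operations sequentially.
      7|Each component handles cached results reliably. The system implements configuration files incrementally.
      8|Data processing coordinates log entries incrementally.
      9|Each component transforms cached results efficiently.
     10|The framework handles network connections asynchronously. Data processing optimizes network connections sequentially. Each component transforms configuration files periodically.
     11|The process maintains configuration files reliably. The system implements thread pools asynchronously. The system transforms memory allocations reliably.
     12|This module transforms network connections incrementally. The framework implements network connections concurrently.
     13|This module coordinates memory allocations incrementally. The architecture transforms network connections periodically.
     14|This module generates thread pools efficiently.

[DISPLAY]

  ┃The sy┌───────────────┐ueue it┃   ┃   
  ┃The ar│     Error     │zes cac┃er ┃   
  ┃This m│ Are you sure? │g entri┃er ┃   
  ┃Error │      [OK]     │ incomi┃er ┃   
  ┃Each c└───────────────┘cached ┃er ┃   
  ┃Data processing coordinates lo┃er ┃   
  ┃Each component transforms cach┃━━━┛   
  ┃The framework handles network ┃       
  ┗━━━━━━━━━━━━━━━━━━━━━━━━━━━━━━┛       
                                         
                                         
                                         
                                         
                                         
                                         


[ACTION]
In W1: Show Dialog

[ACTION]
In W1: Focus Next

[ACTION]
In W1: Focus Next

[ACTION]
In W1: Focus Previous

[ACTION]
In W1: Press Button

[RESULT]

  ┃The system transforms queue it┃   ┃   
  ┃The architecture optimizes cac┃er ┃   
  ┃This module monitors log entri┃er ┃   
  ┃Error handling monitors incomi┃er ┃   
  ┃Each component handles cached ┃er ┃   
  ┃Data processing coordinates lo┃er ┃   
  ┃Each component transforms cach┃━━━┛   
  ┃The framework handles network ┃       
  ┗━━━━━━━━━━━━━━━━━━━━━━━━━━━━━━┛       
                                         
                                         
                                         
                                         
                                         
                                         


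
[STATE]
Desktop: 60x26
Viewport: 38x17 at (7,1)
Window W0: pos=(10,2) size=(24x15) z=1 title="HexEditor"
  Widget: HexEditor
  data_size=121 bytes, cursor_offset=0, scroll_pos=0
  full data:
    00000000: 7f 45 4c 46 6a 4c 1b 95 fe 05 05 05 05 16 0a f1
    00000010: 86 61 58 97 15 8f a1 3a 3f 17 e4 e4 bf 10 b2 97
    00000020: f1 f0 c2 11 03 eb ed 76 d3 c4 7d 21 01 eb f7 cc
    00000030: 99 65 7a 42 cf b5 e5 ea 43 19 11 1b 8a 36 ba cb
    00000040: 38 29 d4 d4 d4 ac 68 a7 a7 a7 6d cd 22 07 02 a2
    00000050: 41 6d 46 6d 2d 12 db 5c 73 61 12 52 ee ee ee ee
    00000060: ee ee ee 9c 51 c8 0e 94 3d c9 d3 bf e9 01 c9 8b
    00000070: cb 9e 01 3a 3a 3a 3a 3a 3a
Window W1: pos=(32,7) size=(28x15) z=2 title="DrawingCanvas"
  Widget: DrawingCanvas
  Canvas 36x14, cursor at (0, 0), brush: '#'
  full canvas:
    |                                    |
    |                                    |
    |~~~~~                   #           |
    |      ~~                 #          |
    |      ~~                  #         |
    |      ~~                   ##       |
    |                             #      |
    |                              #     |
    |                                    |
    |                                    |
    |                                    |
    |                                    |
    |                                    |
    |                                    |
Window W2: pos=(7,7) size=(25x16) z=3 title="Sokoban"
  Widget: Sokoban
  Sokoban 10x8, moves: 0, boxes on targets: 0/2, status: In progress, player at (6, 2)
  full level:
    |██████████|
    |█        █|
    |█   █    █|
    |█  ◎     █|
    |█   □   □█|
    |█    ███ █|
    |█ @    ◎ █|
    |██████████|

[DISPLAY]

                                      
   ┏━━━━━━━━━━━━━━━━━━━━━━┓           
   ┃ HexEditor            ┃           
   ┠──────────────────────┨           
   ┃00000000  7F 45 4c 46 ┃           
   ┃00000010  86 61 58 97 ┃           
┏━━━━━━━━━━━━━━━━━━━━━━━┓┏━━━━━━━━━━━━
┃ Sokoban               ┃┃ DrawingCanv
┠───────────────────────┨┠────────────
┃██████████             ┃┃+           
┃█        █             ┃┃            
┃█   █    █             ┃┃~~~~~       
┃█  ◎     █             ┃┃      ~~    
┃█   □   □█             ┃┃      ~~    
┃█    ███ █             ┃┃      ~~    
┃█ @    ◎ █             ┃┃            
┃██████████             ┃┃            


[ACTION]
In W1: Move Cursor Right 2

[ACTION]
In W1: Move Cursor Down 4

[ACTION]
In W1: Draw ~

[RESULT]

                                      
   ┏━━━━━━━━━━━━━━━━━━━━━━┓           
   ┃ HexEditor            ┃           
   ┠──────────────────────┨           
   ┃00000000  7F 45 4c 46 ┃           
   ┃00000010  86 61 58 97 ┃           
┏━━━━━━━━━━━━━━━━━━━━━━━┓┏━━━━━━━━━━━━
┃ Sokoban               ┃┃ DrawingCanv
┠───────────────────────┨┠────────────
┃██████████             ┃┃            
┃█        █             ┃┃            
┃█   █    █             ┃┃~~~~~       
┃█  ◎     █             ┃┃      ~~    
┃█   □   □█             ┃┃  ~   ~~    
┃█    ███ █             ┃┃      ~~    
┃█ @    ◎ █             ┃┃            
┃██████████             ┃┃            


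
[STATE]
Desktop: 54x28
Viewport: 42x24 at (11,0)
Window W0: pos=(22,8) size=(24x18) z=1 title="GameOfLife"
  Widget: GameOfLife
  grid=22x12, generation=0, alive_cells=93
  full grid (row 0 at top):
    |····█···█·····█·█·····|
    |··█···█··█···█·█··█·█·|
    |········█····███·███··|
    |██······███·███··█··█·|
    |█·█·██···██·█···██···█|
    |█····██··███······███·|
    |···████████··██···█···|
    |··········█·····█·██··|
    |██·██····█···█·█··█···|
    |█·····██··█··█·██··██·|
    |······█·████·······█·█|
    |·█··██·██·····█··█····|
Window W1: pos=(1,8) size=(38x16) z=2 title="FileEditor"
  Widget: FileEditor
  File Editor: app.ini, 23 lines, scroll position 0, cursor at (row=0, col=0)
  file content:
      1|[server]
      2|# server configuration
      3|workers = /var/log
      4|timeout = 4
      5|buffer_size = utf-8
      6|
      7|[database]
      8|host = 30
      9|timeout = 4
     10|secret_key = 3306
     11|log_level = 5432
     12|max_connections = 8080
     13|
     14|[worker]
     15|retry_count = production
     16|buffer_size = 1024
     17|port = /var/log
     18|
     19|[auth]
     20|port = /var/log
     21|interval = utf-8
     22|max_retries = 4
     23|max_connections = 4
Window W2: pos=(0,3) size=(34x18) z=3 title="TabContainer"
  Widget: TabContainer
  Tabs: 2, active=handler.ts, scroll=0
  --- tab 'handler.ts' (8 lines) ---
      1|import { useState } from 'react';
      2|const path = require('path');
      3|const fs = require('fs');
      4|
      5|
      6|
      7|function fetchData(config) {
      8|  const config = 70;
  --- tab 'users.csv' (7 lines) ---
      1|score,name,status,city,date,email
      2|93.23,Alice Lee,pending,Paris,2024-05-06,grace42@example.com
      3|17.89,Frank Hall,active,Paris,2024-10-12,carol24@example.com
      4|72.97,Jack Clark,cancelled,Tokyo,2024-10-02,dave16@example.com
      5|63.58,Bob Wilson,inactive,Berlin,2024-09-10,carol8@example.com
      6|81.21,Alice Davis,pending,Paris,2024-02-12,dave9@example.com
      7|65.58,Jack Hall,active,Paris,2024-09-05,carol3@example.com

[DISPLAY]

                                          
                                          
                                          
━━━━━━━━━━━━━━━━━━━━━━┓                   
ner                   ┃                   
──────────────────────┨                   
s]│ users.csv         ┃                   
──────────────────────┃                   
seState } from 'react'┃━━━━┓━━━━━━┓       
 = require('path');   ┃    ┃      ┃       
 require('fs');       ┃────┨──────┨       
                      ┃   ▲┃      ┃       
                      ┃   █┃█·····┃       
                      ┃   ░┃··█·█·┃       
etchData(config) {    ┃   ░┃·███··┃       
nfig = 70;            ┃   ░┃·█··█·┃       
                      ┃   ░┃██···█┃       
                      ┃   ░┃··███·┃       
                      ┃   ░┃··█···┃       
                      ┃   ░┃█·██··┃       
━━━━━━━━━━━━━━━━━━━━━━┛   ░┃··█···┃       
 = 5432                   ░┃█··██·┃       
ctions = 8080             ▼┃···█·█┃       
━━━━━━━━━━━━━━━━━━━━━━━━━━━┛·█····┃       


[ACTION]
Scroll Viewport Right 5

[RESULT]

                                          
                                          
                                          
━━━━━━━━━━━━━━━━━━━━━┓                    
er                   ┃                    
─────────────────────┨                    
]│ users.csv         ┃                    
─────────────────────┃                    
eState } from 'react'┃━━━━┓━━━━━━┓        
= require('path');   ┃    ┃      ┃        
require('fs');       ┃────┨──────┨        
                     ┃   ▲┃      ┃        
                     ┃   █┃█·····┃        
                     ┃   ░┃··█·█·┃        
tchData(config) {    ┃   ░┃·███··┃        
fig = 70;            ┃   ░┃·█··█·┃        
                     ┃   ░┃██···█┃        
                     ┃   ░┃··███·┃        
                     ┃   ░┃··█···┃        
                     ┃   ░┃█·██··┃        
━━━━━━━━━━━━━━━━━━━━━┛   ░┃··█···┃        
= 5432                   ░┃█··██·┃        
tions = 8080             ▼┃···█·█┃        
━━━━━━━━━━━━━━━━━━━━━━━━━━┛·█····┃        


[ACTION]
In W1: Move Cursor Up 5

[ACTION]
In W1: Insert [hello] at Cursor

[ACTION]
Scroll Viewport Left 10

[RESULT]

                                          
                                          
                                          
━━━━━━━━━━━━━━━━━━━━━━━━━━━━━━━┓          
TabContainer                   ┃          
───────────────────────────────┨          
handler.ts]│ users.csv         ┃          
───────────────────────────────┃          
mport { useState } from 'react'┃━━━━┓━━━━━
onst path = require('path');   ┃    ┃     
onst fs = require('fs');       ┃────┨─────
                               ┃   ▲┃     
                               ┃   █┃█····
                               ┃   ░┃··█·█
unction fetchData(config) {    ┃   ░┃·███·
 const config = 70;            ┃   ░┃·█··█
                               ┃   ░┃██···
                               ┃   ░┃··███
                               ┃   ░┃··█··
                               ┃   ░┃█·██·
━━━━━━━━━━━━━━━━━━━━━━━━━━━━━━━┛   ░┃··█··
log_level = 5432                   ░┃█··██
max_connections = 8080             ▼┃···█·
━━━━━━━━━━━━━━━━━━━━━━━━━━━━━━━━━━━━┛·█···


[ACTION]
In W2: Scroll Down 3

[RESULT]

                                          
                                          
                                          
━━━━━━━━━━━━━━━━━━━━━━━━━━━━━━━┓          
TabContainer                   ┃          
───────────────────────────────┨          
handler.ts]│ users.csv         ┃          
───────────────────────────────┃          
                               ┃━━━━┓━━━━━
                               ┃    ┃     
                               ┃────┨─────
unction fetchData(config) {    ┃   ▲┃     
 const config = 70;            ┃   █┃█····
                               ┃   ░┃··█·█
                               ┃   ░┃·███·
                               ┃   ░┃·█··█
                               ┃   ░┃██···
                               ┃   ░┃··███
                               ┃   ░┃··█··
                               ┃   ░┃█·██·
━━━━━━━━━━━━━━━━━━━━━━━━━━━━━━━┛   ░┃··█··
log_level = 5432                   ░┃█··██
max_connections = 8080             ▼┃···█·
━━━━━━━━━━━━━━━━━━━━━━━━━━━━━━━━━━━━┛·█···


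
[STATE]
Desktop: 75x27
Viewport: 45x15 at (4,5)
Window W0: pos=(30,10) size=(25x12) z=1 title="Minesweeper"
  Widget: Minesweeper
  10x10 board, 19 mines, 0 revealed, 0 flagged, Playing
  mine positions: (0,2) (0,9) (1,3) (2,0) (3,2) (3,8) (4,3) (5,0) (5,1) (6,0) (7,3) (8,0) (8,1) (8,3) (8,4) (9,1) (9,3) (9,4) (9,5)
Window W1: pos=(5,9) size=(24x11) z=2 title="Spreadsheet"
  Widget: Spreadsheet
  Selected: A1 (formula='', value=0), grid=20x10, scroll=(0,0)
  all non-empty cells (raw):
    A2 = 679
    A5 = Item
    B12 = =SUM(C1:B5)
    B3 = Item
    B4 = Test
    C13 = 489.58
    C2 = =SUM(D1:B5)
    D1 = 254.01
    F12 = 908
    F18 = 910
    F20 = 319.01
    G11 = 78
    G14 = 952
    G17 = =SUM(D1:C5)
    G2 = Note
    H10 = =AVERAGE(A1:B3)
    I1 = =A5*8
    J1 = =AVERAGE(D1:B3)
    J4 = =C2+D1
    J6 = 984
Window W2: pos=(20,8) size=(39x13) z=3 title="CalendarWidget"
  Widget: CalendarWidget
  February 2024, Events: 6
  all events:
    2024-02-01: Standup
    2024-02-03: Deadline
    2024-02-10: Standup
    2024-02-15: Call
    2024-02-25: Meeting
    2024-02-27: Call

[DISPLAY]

                                             
                                             
                                             
                ┏━━━━━━━━━━━━━━━━━━━━━━━━━━━━
 ┏━━━━━━━━━━━━━━┃ CalendarWidget             
 ┃ Spreadsheet  ┠────────────────────────────
 ┠──────────────┃            February 2024   
 ┃A1:           ┃Mo Tu We Th Fr Sa Su        
 ┃       A      ┃          1*  2  3*  4      
 ┃--------------┃ 5  6  7  8  9 10* 11       
 ┃  1      [0]  ┃12 13 14 15* 16 17 18       
 ┃  2      679  ┃19 20 21 22 23 24 25*       
 ┃  3        0It┃26 27* 28 29                
 ┃  4        0Te┃                            
 ┗━━━━━━━━━━━━━━┃                            


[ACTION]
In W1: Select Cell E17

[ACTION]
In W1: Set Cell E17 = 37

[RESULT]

                                             
                                             
                                             
                ┏━━━━━━━━━━━━━━━━━━━━━━━━━━━━
 ┏━━━━━━━━━━━━━━┃ CalendarWidget             
 ┃ Spreadsheet  ┠────────────────────────────
 ┠──────────────┃            February 2024   
 ┃E17: 37       ┃Mo Tu We Th Fr Sa Su        
 ┃       A      ┃          1*  2  3*  4      
 ┃--------------┃ 5  6  7  8  9 10* 11       
 ┃  1        0  ┃12 13 14 15* 16 17 18       
 ┃  2      679  ┃19 20 21 22 23 24 25*       
 ┃  3        0It┃26 27* 28 29                
 ┃  4        0Te┃                            
 ┗━━━━━━━━━━━━━━┃                            


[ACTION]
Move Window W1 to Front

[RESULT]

                                             
                                             
                                             
                ┏━━━━━━━━━━━━━━━━━━━━━━━━━━━━
 ┏━━━━━━━━━━━━━━━━━━━━━━┓rWidget             
 ┃ Spreadsheet          ┃────────────────────
 ┠──────────────────────┨    February 2024   
 ┃E17: 37               ┃ Th Fr Sa Su        
 ┃       A       B      ┃  1*  2  3*  4      
 ┃----------------------┃  8  9 10* 11       
 ┃  1        0       0  ┃ 15* 16 17 18       
 ┃  2      679       0#C┃ 22 23 24 25*       
 ┃  3        0Item      ┃8 29                
 ┃  4        0Test      ┃                    
 ┗━━━━━━━━━━━━━━━━━━━━━━┛                    


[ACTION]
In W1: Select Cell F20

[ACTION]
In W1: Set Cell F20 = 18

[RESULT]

                                             
                                             
                                             
                ┏━━━━━━━━━━━━━━━━━━━━━━━━━━━━
 ┏━━━━━━━━━━━━━━━━━━━━━━┓rWidget             
 ┃ Spreadsheet          ┃────────────────────
 ┠──────────────────────┨    February 2024   
 ┃F20: 18               ┃ Th Fr Sa Su        
 ┃       A       B      ┃  1*  2  3*  4      
 ┃----------------------┃  8  9 10* 11       
 ┃  1        0       0  ┃ 15* 16 17 18       
 ┃  2      679       0#C┃ 22 23 24 25*       
 ┃  3        0Item      ┃8 29                
 ┃  4        0Test      ┃                    
 ┗━━━━━━━━━━━━━━━━━━━━━━┛                    


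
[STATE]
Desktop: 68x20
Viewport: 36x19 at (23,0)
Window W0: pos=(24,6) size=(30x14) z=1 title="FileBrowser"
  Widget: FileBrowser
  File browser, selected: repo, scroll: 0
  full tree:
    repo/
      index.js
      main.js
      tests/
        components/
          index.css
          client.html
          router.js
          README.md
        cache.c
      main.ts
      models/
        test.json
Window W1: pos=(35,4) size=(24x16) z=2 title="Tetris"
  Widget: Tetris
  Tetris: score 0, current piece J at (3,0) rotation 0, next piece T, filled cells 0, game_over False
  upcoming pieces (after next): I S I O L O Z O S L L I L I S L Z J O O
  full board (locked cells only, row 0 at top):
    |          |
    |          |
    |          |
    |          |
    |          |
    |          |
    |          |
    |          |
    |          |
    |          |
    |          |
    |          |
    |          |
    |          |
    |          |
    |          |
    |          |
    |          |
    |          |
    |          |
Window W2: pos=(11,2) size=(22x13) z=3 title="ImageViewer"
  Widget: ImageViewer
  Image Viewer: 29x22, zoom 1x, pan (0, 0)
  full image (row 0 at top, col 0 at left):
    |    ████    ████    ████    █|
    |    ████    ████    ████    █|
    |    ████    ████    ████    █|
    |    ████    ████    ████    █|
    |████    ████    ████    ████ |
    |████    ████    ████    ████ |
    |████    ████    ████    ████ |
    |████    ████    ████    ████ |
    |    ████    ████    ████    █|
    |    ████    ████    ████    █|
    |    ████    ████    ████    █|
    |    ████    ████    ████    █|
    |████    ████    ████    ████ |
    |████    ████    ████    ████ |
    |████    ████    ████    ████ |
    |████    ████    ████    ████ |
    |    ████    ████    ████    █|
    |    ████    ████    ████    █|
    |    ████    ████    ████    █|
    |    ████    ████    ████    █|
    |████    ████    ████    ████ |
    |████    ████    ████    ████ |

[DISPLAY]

                                    
                                    
━━━━━━━━━┓                          
r        ┃                          
─────────┨  ┏━━━━━━━━━━━━━━━━━━━━━━┓
 ████    ┃  ┃ Tetris               ┃
 ████    ┃━━┠──────────────────────┨
 ████    ┃ws┃          │Next:      ┃
 ████    ┃──┃          │ ▒         ┃
█    ████┃po┃          │▒▒▒        ┃
█    ████┃x.┃          │           ┃
█    ████┃.j┃          │           ┃
█    ████┃te┃          │           ┃
 ████    ┃.t┃          │Score:     ┃
━━━━━━━━━┛mo┃          │0          ┃
 ┃          ┃          │           ┃
 ┃          ┃          │           ┃
 ┃          ┃          │           ┃
 ┃          ┃          │           ┃


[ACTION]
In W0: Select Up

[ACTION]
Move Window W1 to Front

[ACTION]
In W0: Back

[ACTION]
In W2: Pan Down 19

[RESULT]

                                    
                                    
━━━━━━━━━┓                          
r        ┃                          
─────────┨  ┏━━━━━━━━━━━━━━━━━━━━━━┓
 ████    ┃  ┃ Tetris               ┃
█    ████┃━━┠──────────────────────┨
█    ████┃ws┃          │Next:      ┃
         ┃──┃          │ ▒         ┃
         ┃po┃          │▒▒▒        ┃
         ┃x.┃          │           ┃
         ┃.j┃          │           ┃
         ┃te┃          │           ┃
         ┃.t┃          │Score:     ┃
━━━━━━━━━┛mo┃          │0          ┃
 ┃          ┃          │           ┃
 ┃          ┃          │           ┃
 ┃          ┃          │           ┃
 ┃          ┃          │           ┃


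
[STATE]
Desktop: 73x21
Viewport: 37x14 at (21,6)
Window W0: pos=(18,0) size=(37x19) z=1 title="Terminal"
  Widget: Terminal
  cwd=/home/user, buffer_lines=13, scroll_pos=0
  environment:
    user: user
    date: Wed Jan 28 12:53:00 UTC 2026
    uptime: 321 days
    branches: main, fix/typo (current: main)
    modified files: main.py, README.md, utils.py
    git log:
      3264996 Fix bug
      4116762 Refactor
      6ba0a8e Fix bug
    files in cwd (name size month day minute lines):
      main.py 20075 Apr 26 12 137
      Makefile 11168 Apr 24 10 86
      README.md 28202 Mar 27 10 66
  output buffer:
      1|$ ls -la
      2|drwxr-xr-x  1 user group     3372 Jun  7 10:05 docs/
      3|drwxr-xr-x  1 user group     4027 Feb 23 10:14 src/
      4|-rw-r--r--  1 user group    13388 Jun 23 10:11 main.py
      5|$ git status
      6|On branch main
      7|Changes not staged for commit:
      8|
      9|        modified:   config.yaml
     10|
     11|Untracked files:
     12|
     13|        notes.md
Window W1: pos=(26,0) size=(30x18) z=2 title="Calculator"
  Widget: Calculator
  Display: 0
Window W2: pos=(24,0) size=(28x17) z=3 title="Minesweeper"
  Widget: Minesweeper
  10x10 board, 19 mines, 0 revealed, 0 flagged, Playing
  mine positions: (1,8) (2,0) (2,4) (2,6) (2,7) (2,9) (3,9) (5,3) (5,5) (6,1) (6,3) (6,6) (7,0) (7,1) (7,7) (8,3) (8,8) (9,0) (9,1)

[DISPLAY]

w-r┃■■■■■■■■■■                ┃   ┃  
git┃■■■■■■■■■■                ┃   ┃  
 br┃■■■■■■■■■■                ┃   ┃  
ang┃■■■■■■■■■■                ┃   ┃  
   ┃■■■■■■■■■■                ┃   ┃  
   ┃■■■■■■■■■■                ┃   ┃  
   ┃■■■■■■■■■■                ┃   ┃  
tra┃                          ┃   ┃  
   ┃                          ┃   ┃  
   ┃                          ┃   ┃  
█  ┗━━━━━━━━━━━━━━━━━━━━━━━━━━┛   ┃  
     ┗━━━━━━━━━━━━━━━━━━━━━━━━━━━━┛  
━━━━━━━━━━━━━━━━━━━━━━━━━━━━━━━━━┛   
                                     


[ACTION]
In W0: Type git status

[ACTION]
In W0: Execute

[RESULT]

   ┃■■■■■■■■■■                ┃   ┃  
tra┃■■■■■■■■■■                ┃   ┃  
   ┃■■■■■■■■■■                ┃   ┃  
   ┃■■■■■■■■■■                ┃   ┃  
git┃■■■■■■■■■■                ┃   ┃  
 br┃■■■■■■■■■■                ┃   ┃  
ang┃■■■■■■■■■■                ┃   ┃  
   ┃                          ┃   ┃  
   ┃                          ┃   ┃  
   ┃                          ┃   ┃  
   ┗━━━━━━━━━━━━━━━━━━━━━━━━━━┛   ┃  
█    ┗━━━━━━━━━━━━━━━━━━━━━━━━━━━━┛  
━━━━━━━━━━━━━━━━━━━━━━━━━━━━━━━━━┛   
                                     


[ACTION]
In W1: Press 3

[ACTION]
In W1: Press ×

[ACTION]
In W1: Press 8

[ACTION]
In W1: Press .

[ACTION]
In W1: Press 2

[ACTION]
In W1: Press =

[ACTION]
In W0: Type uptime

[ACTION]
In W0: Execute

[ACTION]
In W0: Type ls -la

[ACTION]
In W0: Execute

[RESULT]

ang┃■■■■■■■■■■                ┃   ┃  
   ┃■■■■■■■■■■                ┃   ┃  
   ┃■■■■■■■■■■                ┃   ┃  
   ┃■■■■■■■■■■                ┃   ┃  
   ┃■■■■■■■■■■                ┃   ┃  
upt┃■■■■■■■■■■                ┃   ┃  
0:0┃■■■■■■■■■■                ┃   ┃  
ls ┃                          ┃   ┃  
w-r┃                          ┃   ┃  
w-r┃                          ┃   ┃  
w-r┗━━━━━━━━━━━━━━━━━━━━━━━━━━┛   ┃  
█    ┗━━━━━━━━━━━━━━━━━━━━━━━━━━━━┛  
━━━━━━━━━━━━━━━━━━━━━━━━━━━━━━━━━┛   
                                     


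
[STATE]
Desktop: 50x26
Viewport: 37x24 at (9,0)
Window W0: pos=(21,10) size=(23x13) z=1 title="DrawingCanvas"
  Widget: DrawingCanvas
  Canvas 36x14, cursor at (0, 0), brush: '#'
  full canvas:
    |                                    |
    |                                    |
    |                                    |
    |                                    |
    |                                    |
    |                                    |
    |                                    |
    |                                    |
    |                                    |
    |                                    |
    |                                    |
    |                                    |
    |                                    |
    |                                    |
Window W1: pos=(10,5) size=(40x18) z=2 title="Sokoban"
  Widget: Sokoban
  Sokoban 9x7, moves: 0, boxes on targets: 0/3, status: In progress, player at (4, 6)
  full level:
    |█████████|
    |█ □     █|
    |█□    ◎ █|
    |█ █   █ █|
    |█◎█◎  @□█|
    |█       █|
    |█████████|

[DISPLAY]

                                     
                                     
                                     
                                     
                                     
 ┏━━━━━━━━━━━━━━━━━━━━━━━━━━━━━━━━━━━
 ┃ Sokoban                           
 ┠───────────────────────────────────
 ┃█████████                          
 ┃█ □     █                          
 ┃█□    ◎ █                          
 ┃█ █   █ █                          
 ┃█◎█◎  @□█                          
 ┃█       █                          
 ┃█████████                          
 ┃Moves: 0  0/3                      
 ┃                                   
 ┃                                   
 ┃                                   
 ┃                                   
 ┃                                   
 ┃                                   
 ┗━━━━━━━━━━━━━━━━━━━━━━━━━━━━━━━━━━━
                                     


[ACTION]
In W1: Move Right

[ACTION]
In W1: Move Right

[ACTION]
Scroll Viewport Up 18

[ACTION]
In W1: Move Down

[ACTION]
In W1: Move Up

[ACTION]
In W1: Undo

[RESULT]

                                     
                                     
                                     
                                     
                                     
 ┏━━━━━━━━━━━━━━━━━━━━━━━━━━━━━━━━━━━
 ┃ Sokoban                           
 ┠───────────────────────────────────
 ┃█████████                          
 ┃█ □     █                          
 ┃█□    ◎ █                          
 ┃█ █   █ █                          
 ┃█◎█◎   □█                          
 ┃█     @ █                          
 ┃█████████                          
 ┃Moves: 1  0/3                      
 ┃                                   
 ┃                                   
 ┃                                   
 ┃                                   
 ┃                                   
 ┃                                   
 ┗━━━━━━━━━━━━━━━━━━━━━━━━━━━━━━━━━━━
                                     
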